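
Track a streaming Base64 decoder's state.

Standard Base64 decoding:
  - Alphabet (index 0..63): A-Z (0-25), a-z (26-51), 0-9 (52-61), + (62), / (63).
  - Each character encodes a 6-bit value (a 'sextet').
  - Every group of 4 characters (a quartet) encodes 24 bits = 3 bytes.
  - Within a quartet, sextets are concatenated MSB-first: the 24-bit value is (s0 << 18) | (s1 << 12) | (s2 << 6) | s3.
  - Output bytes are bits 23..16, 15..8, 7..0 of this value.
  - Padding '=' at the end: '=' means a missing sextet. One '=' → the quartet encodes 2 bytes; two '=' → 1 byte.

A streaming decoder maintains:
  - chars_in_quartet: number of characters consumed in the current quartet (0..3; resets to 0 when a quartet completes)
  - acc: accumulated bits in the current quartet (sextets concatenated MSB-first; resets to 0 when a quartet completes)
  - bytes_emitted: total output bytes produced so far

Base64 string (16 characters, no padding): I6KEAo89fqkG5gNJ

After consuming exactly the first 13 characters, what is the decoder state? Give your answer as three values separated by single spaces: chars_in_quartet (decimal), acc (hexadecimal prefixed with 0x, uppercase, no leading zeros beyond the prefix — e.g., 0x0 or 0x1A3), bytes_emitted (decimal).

Answer: 1 0x39 9

Derivation:
After char 0 ('I'=8): chars_in_quartet=1 acc=0x8 bytes_emitted=0
After char 1 ('6'=58): chars_in_quartet=2 acc=0x23A bytes_emitted=0
After char 2 ('K'=10): chars_in_quartet=3 acc=0x8E8A bytes_emitted=0
After char 3 ('E'=4): chars_in_quartet=4 acc=0x23A284 -> emit 23 A2 84, reset; bytes_emitted=3
After char 4 ('A'=0): chars_in_quartet=1 acc=0x0 bytes_emitted=3
After char 5 ('o'=40): chars_in_quartet=2 acc=0x28 bytes_emitted=3
After char 6 ('8'=60): chars_in_quartet=3 acc=0xA3C bytes_emitted=3
After char 7 ('9'=61): chars_in_quartet=4 acc=0x28F3D -> emit 02 8F 3D, reset; bytes_emitted=6
After char 8 ('f'=31): chars_in_quartet=1 acc=0x1F bytes_emitted=6
After char 9 ('q'=42): chars_in_quartet=2 acc=0x7EA bytes_emitted=6
After char 10 ('k'=36): chars_in_quartet=3 acc=0x1FAA4 bytes_emitted=6
After char 11 ('G'=6): chars_in_quartet=4 acc=0x7EA906 -> emit 7E A9 06, reset; bytes_emitted=9
After char 12 ('5'=57): chars_in_quartet=1 acc=0x39 bytes_emitted=9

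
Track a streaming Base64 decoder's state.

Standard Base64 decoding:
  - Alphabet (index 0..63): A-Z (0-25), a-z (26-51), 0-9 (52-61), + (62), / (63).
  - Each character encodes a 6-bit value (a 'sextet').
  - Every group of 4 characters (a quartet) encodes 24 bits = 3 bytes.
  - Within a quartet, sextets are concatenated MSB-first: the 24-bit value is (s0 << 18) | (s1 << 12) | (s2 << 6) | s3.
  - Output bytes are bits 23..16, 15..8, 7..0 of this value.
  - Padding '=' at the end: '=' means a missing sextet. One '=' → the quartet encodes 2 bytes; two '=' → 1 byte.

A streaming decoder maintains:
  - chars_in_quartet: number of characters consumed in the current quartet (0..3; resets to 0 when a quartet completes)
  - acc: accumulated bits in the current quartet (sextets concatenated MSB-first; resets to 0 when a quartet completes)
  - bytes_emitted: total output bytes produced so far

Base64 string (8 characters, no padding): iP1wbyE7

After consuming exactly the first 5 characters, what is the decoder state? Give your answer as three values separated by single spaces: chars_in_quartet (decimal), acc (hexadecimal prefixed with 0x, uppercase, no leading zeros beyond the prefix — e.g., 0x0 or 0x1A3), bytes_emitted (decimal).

After char 0 ('i'=34): chars_in_quartet=1 acc=0x22 bytes_emitted=0
After char 1 ('P'=15): chars_in_quartet=2 acc=0x88F bytes_emitted=0
After char 2 ('1'=53): chars_in_quartet=3 acc=0x223F5 bytes_emitted=0
After char 3 ('w'=48): chars_in_quartet=4 acc=0x88FD70 -> emit 88 FD 70, reset; bytes_emitted=3
After char 4 ('b'=27): chars_in_quartet=1 acc=0x1B bytes_emitted=3

Answer: 1 0x1B 3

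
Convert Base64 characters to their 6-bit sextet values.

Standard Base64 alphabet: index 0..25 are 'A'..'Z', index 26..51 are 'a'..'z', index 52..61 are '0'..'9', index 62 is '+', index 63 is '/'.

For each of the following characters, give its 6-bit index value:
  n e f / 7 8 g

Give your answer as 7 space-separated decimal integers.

'n': a..z range, 26 + ord('n') − ord('a') = 39
'e': a..z range, 26 + ord('e') − ord('a') = 30
'f': a..z range, 26 + ord('f') − ord('a') = 31
'/': index 63
'7': 0..9 range, 52 + ord('7') − ord('0') = 59
'8': 0..9 range, 52 + ord('8') − ord('0') = 60
'g': a..z range, 26 + ord('g') − ord('a') = 32

Answer: 39 30 31 63 59 60 32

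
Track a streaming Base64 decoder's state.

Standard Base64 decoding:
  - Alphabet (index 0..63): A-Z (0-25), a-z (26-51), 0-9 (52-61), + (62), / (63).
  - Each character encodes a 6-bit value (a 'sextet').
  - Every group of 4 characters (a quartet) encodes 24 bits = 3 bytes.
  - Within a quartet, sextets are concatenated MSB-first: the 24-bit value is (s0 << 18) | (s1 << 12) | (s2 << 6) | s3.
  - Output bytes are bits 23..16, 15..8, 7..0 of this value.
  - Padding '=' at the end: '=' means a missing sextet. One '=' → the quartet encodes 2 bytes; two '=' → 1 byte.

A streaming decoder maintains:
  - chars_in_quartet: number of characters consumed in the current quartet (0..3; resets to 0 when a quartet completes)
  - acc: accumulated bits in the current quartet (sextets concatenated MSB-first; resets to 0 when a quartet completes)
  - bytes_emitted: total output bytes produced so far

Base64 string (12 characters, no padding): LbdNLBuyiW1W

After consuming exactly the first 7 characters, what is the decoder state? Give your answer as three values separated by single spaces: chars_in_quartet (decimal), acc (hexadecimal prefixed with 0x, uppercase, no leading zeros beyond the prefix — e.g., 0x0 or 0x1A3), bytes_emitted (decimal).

Answer: 3 0xB06E 3

Derivation:
After char 0 ('L'=11): chars_in_quartet=1 acc=0xB bytes_emitted=0
After char 1 ('b'=27): chars_in_quartet=2 acc=0x2DB bytes_emitted=0
After char 2 ('d'=29): chars_in_quartet=3 acc=0xB6DD bytes_emitted=0
After char 3 ('N'=13): chars_in_quartet=4 acc=0x2DB74D -> emit 2D B7 4D, reset; bytes_emitted=3
After char 4 ('L'=11): chars_in_quartet=1 acc=0xB bytes_emitted=3
After char 5 ('B'=1): chars_in_quartet=2 acc=0x2C1 bytes_emitted=3
After char 6 ('u'=46): chars_in_quartet=3 acc=0xB06E bytes_emitted=3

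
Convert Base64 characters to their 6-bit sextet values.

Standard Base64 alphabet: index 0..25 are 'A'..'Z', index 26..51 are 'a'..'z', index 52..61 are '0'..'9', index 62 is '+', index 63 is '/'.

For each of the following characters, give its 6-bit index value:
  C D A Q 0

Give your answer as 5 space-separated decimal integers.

Answer: 2 3 0 16 52

Derivation:
'C': A..Z range, ord('C') − ord('A') = 2
'D': A..Z range, ord('D') − ord('A') = 3
'A': A..Z range, ord('A') − ord('A') = 0
'Q': A..Z range, ord('Q') − ord('A') = 16
'0': 0..9 range, 52 + ord('0') − ord('0') = 52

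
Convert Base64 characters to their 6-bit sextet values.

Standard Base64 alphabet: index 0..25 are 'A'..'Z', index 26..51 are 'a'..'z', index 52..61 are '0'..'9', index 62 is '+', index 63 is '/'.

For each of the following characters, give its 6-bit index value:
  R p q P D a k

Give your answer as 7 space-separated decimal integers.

'R': A..Z range, ord('R') − ord('A') = 17
'p': a..z range, 26 + ord('p') − ord('a') = 41
'q': a..z range, 26 + ord('q') − ord('a') = 42
'P': A..Z range, ord('P') − ord('A') = 15
'D': A..Z range, ord('D') − ord('A') = 3
'a': a..z range, 26 + ord('a') − ord('a') = 26
'k': a..z range, 26 + ord('k') − ord('a') = 36

Answer: 17 41 42 15 3 26 36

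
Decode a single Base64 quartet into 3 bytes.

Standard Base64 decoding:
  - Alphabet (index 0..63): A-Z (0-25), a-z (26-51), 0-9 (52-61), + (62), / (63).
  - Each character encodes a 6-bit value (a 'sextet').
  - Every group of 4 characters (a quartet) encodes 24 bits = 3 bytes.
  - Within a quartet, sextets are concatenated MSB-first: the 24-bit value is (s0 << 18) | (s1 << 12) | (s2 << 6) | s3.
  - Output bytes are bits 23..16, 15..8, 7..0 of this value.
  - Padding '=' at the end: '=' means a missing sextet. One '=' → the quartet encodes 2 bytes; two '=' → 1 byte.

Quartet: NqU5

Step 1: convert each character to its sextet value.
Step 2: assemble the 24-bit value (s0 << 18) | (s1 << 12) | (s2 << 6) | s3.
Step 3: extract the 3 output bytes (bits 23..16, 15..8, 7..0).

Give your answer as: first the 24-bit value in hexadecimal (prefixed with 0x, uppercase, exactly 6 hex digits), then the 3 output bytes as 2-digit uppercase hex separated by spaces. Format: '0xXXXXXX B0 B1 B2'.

Sextets: N=13, q=42, U=20, 5=57
24-bit: (13<<18) | (42<<12) | (20<<6) | 57
      = 0x340000 | 0x02A000 | 0x000500 | 0x000039
      = 0x36A539
Bytes: (v>>16)&0xFF=36, (v>>8)&0xFF=A5, v&0xFF=39

Answer: 0x36A539 36 A5 39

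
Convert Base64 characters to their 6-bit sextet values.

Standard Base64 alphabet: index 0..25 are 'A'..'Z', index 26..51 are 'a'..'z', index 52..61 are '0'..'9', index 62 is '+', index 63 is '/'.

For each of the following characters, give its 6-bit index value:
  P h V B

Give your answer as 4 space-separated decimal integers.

Answer: 15 33 21 1

Derivation:
'P': A..Z range, ord('P') − ord('A') = 15
'h': a..z range, 26 + ord('h') − ord('a') = 33
'V': A..Z range, ord('V') − ord('A') = 21
'B': A..Z range, ord('B') − ord('A') = 1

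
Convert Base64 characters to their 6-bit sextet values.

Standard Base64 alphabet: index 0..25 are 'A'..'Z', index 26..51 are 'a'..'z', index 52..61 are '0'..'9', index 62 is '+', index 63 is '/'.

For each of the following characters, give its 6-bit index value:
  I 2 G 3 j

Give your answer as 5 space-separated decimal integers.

'I': A..Z range, ord('I') − ord('A') = 8
'2': 0..9 range, 52 + ord('2') − ord('0') = 54
'G': A..Z range, ord('G') − ord('A') = 6
'3': 0..9 range, 52 + ord('3') − ord('0') = 55
'j': a..z range, 26 + ord('j') − ord('a') = 35

Answer: 8 54 6 55 35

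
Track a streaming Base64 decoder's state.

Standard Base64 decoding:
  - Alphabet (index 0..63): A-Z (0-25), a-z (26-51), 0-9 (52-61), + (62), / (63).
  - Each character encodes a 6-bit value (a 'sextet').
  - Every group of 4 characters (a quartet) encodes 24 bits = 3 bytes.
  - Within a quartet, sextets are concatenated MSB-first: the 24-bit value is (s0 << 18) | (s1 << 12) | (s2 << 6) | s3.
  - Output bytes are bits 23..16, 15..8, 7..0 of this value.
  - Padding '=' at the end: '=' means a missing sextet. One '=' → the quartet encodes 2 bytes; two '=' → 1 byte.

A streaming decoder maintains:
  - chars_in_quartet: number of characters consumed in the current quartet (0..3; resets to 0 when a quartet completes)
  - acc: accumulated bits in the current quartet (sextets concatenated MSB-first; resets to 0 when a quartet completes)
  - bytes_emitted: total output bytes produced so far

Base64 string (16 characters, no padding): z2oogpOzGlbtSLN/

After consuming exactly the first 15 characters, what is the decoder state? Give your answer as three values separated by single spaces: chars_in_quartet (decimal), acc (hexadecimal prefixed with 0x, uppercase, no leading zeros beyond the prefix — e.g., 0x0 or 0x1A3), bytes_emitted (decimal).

After char 0 ('z'=51): chars_in_quartet=1 acc=0x33 bytes_emitted=0
After char 1 ('2'=54): chars_in_quartet=2 acc=0xCF6 bytes_emitted=0
After char 2 ('o'=40): chars_in_quartet=3 acc=0x33DA8 bytes_emitted=0
After char 3 ('o'=40): chars_in_quartet=4 acc=0xCF6A28 -> emit CF 6A 28, reset; bytes_emitted=3
After char 4 ('g'=32): chars_in_quartet=1 acc=0x20 bytes_emitted=3
After char 5 ('p'=41): chars_in_quartet=2 acc=0x829 bytes_emitted=3
After char 6 ('O'=14): chars_in_quartet=3 acc=0x20A4E bytes_emitted=3
After char 7 ('z'=51): chars_in_quartet=4 acc=0x8293B3 -> emit 82 93 B3, reset; bytes_emitted=6
After char 8 ('G'=6): chars_in_quartet=1 acc=0x6 bytes_emitted=6
After char 9 ('l'=37): chars_in_quartet=2 acc=0x1A5 bytes_emitted=6
After char 10 ('b'=27): chars_in_quartet=3 acc=0x695B bytes_emitted=6
After char 11 ('t'=45): chars_in_quartet=4 acc=0x1A56ED -> emit 1A 56 ED, reset; bytes_emitted=9
After char 12 ('S'=18): chars_in_quartet=1 acc=0x12 bytes_emitted=9
After char 13 ('L'=11): chars_in_quartet=2 acc=0x48B bytes_emitted=9
After char 14 ('N'=13): chars_in_quartet=3 acc=0x122CD bytes_emitted=9

Answer: 3 0x122CD 9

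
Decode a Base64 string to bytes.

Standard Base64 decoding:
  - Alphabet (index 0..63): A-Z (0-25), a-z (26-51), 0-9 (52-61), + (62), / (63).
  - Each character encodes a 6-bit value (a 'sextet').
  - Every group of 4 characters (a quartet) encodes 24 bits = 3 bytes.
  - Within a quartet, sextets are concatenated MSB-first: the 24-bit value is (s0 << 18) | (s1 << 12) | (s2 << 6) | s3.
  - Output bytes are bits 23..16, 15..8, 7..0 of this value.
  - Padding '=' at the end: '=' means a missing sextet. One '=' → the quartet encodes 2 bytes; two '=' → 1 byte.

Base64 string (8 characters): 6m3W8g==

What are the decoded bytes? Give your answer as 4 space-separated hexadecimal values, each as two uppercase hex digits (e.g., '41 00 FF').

Answer: EA 6D D6 F2

Derivation:
After char 0 ('6'=58): chars_in_quartet=1 acc=0x3A bytes_emitted=0
After char 1 ('m'=38): chars_in_quartet=2 acc=0xEA6 bytes_emitted=0
After char 2 ('3'=55): chars_in_quartet=3 acc=0x3A9B7 bytes_emitted=0
After char 3 ('W'=22): chars_in_quartet=4 acc=0xEA6DD6 -> emit EA 6D D6, reset; bytes_emitted=3
After char 4 ('8'=60): chars_in_quartet=1 acc=0x3C bytes_emitted=3
After char 5 ('g'=32): chars_in_quartet=2 acc=0xF20 bytes_emitted=3
Padding '==': partial quartet acc=0xF20 -> emit F2; bytes_emitted=4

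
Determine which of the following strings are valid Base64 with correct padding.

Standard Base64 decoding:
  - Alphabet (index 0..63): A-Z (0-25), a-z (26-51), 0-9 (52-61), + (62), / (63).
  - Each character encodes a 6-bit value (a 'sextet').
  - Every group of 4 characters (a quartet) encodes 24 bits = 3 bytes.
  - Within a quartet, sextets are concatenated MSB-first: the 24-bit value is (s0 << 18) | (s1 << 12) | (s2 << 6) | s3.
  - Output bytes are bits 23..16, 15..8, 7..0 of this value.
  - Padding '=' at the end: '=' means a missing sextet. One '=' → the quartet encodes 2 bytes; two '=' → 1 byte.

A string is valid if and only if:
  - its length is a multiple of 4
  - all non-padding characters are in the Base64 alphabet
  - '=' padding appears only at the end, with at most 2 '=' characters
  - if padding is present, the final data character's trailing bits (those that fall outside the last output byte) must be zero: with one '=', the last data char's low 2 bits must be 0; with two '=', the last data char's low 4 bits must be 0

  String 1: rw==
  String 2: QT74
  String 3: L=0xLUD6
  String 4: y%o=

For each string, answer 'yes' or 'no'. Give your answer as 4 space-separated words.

String 1: 'rw==' → valid
String 2: 'QT74' → valid
String 3: 'L=0xLUD6' → invalid (bad char(s): ['=']; '=' in middle)
String 4: 'y%o=' → invalid (bad char(s): ['%'])

Answer: yes yes no no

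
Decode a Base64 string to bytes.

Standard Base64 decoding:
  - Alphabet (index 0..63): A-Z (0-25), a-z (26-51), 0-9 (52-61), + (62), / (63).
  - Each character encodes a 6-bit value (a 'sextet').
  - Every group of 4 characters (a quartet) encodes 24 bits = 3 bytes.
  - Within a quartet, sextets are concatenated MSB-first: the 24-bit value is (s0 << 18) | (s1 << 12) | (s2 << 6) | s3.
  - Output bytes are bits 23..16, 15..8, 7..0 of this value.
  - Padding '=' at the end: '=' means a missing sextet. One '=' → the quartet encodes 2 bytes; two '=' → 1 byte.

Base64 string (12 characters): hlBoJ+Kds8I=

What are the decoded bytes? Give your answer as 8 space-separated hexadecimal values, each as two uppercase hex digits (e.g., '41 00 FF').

Answer: 86 50 68 27 E2 9D B3 C2

Derivation:
After char 0 ('h'=33): chars_in_quartet=1 acc=0x21 bytes_emitted=0
After char 1 ('l'=37): chars_in_quartet=2 acc=0x865 bytes_emitted=0
After char 2 ('B'=1): chars_in_quartet=3 acc=0x21941 bytes_emitted=0
After char 3 ('o'=40): chars_in_quartet=4 acc=0x865068 -> emit 86 50 68, reset; bytes_emitted=3
After char 4 ('J'=9): chars_in_quartet=1 acc=0x9 bytes_emitted=3
After char 5 ('+'=62): chars_in_quartet=2 acc=0x27E bytes_emitted=3
After char 6 ('K'=10): chars_in_quartet=3 acc=0x9F8A bytes_emitted=3
After char 7 ('d'=29): chars_in_quartet=4 acc=0x27E29D -> emit 27 E2 9D, reset; bytes_emitted=6
After char 8 ('s'=44): chars_in_quartet=1 acc=0x2C bytes_emitted=6
After char 9 ('8'=60): chars_in_quartet=2 acc=0xB3C bytes_emitted=6
After char 10 ('I'=8): chars_in_quartet=3 acc=0x2CF08 bytes_emitted=6
Padding '=': partial quartet acc=0x2CF08 -> emit B3 C2; bytes_emitted=8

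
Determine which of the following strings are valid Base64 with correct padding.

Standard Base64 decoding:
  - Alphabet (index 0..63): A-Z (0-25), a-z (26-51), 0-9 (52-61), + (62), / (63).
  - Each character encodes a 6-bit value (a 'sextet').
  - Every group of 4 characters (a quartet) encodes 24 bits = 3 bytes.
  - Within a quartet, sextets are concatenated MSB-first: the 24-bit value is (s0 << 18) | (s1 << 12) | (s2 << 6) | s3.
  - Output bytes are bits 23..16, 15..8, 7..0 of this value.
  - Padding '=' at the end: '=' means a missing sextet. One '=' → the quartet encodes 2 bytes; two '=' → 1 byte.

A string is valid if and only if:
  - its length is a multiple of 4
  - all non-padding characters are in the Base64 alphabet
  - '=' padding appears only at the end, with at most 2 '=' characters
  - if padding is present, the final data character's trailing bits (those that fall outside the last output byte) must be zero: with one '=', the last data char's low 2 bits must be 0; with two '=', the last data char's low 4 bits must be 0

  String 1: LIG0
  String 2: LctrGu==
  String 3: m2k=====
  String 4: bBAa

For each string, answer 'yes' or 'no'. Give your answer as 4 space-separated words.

Answer: yes no no yes

Derivation:
String 1: 'LIG0' → valid
String 2: 'LctrGu==' → invalid (bad trailing bits)
String 3: 'm2k=====' → invalid (5 pad chars (max 2))
String 4: 'bBAa' → valid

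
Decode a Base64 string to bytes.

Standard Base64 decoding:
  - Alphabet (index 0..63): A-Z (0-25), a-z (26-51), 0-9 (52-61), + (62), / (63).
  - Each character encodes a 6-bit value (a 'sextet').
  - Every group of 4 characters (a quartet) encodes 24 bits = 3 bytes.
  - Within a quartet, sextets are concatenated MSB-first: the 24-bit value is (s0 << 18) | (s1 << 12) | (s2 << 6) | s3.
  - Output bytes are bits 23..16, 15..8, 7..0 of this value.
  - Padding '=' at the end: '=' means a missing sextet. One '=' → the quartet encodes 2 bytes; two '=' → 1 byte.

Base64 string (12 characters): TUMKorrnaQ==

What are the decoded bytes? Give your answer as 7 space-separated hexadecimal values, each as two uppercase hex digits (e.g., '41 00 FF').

After char 0 ('T'=19): chars_in_quartet=1 acc=0x13 bytes_emitted=0
After char 1 ('U'=20): chars_in_quartet=2 acc=0x4D4 bytes_emitted=0
After char 2 ('M'=12): chars_in_quartet=3 acc=0x1350C bytes_emitted=0
After char 3 ('K'=10): chars_in_quartet=4 acc=0x4D430A -> emit 4D 43 0A, reset; bytes_emitted=3
After char 4 ('o'=40): chars_in_quartet=1 acc=0x28 bytes_emitted=3
After char 5 ('r'=43): chars_in_quartet=2 acc=0xA2B bytes_emitted=3
After char 6 ('r'=43): chars_in_quartet=3 acc=0x28AEB bytes_emitted=3
After char 7 ('n'=39): chars_in_quartet=4 acc=0xA2BAE7 -> emit A2 BA E7, reset; bytes_emitted=6
After char 8 ('a'=26): chars_in_quartet=1 acc=0x1A bytes_emitted=6
After char 9 ('Q'=16): chars_in_quartet=2 acc=0x690 bytes_emitted=6
Padding '==': partial quartet acc=0x690 -> emit 69; bytes_emitted=7

Answer: 4D 43 0A A2 BA E7 69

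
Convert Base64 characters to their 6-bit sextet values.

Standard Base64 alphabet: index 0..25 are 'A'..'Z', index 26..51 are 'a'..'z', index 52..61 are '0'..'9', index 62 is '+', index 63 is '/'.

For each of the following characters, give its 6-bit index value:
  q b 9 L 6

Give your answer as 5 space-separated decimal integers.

'q': a..z range, 26 + ord('q') − ord('a') = 42
'b': a..z range, 26 + ord('b') − ord('a') = 27
'9': 0..9 range, 52 + ord('9') − ord('0') = 61
'L': A..Z range, ord('L') − ord('A') = 11
'6': 0..9 range, 52 + ord('6') − ord('0') = 58

Answer: 42 27 61 11 58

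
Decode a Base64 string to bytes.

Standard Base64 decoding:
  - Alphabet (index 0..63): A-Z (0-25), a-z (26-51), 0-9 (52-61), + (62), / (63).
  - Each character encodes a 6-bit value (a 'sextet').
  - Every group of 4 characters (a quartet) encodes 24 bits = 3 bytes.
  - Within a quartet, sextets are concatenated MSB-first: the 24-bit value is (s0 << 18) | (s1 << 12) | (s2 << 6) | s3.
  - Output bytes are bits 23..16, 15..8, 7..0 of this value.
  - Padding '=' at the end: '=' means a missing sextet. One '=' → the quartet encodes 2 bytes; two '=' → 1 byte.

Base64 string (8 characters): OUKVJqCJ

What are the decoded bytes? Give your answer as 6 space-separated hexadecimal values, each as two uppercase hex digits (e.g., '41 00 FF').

Answer: 39 42 95 26 A0 89

Derivation:
After char 0 ('O'=14): chars_in_quartet=1 acc=0xE bytes_emitted=0
After char 1 ('U'=20): chars_in_quartet=2 acc=0x394 bytes_emitted=0
After char 2 ('K'=10): chars_in_quartet=3 acc=0xE50A bytes_emitted=0
After char 3 ('V'=21): chars_in_quartet=4 acc=0x394295 -> emit 39 42 95, reset; bytes_emitted=3
After char 4 ('J'=9): chars_in_quartet=1 acc=0x9 bytes_emitted=3
After char 5 ('q'=42): chars_in_quartet=2 acc=0x26A bytes_emitted=3
After char 6 ('C'=2): chars_in_quartet=3 acc=0x9A82 bytes_emitted=3
After char 7 ('J'=9): chars_in_quartet=4 acc=0x26A089 -> emit 26 A0 89, reset; bytes_emitted=6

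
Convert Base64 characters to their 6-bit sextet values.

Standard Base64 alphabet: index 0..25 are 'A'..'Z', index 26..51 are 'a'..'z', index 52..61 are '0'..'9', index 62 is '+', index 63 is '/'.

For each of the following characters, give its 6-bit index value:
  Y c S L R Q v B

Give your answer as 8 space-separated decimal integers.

Answer: 24 28 18 11 17 16 47 1

Derivation:
'Y': A..Z range, ord('Y') − ord('A') = 24
'c': a..z range, 26 + ord('c') − ord('a') = 28
'S': A..Z range, ord('S') − ord('A') = 18
'L': A..Z range, ord('L') − ord('A') = 11
'R': A..Z range, ord('R') − ord('A') = 17
'Q': A..Z range, ord('Q') − ord('A') = 16
'v': a..z range, 26 + ord('v') − ord('a') = 47
'B': A..Z range, ord('B') − ord('A') = 1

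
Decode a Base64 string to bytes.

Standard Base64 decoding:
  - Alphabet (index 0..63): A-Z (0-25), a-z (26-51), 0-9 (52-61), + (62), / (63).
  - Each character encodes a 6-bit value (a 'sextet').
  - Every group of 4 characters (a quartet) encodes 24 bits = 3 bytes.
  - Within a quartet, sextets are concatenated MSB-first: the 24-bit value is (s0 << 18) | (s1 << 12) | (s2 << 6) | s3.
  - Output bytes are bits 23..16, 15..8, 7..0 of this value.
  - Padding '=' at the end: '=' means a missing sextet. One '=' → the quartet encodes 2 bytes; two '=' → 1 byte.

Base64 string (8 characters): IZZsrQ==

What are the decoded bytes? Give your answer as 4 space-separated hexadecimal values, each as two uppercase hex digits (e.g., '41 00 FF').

After char 0 ('I'=8): chars_in_quartet=1 acc=0x8 bytes_emitted=0
After char 1 ('Z'=25): chars_in_quartet=2 acc=0x219 bytes_emitted=0
After char 2 ('Z'=25): chars_in_quartet=3 acc=0x8659 bytes_emitted=0
After char 3 ('s'=44): chars_in_quartet=4 acc=0x21966C -> emit 21 96 6C, reset; bytes_emitted=3
After char 4 ('r'=43): chars_in_quartet=1 acc=0x2B bytes_emitted=3
After char 5 ('Q'=16): chars_in_quartet=2 acc=0xAD0 bytes_emitted=3
Padding '==': partial quartet acc=0xAD0 -> emit AD; bytes_emitted=4

Answer: 21 96 6C AD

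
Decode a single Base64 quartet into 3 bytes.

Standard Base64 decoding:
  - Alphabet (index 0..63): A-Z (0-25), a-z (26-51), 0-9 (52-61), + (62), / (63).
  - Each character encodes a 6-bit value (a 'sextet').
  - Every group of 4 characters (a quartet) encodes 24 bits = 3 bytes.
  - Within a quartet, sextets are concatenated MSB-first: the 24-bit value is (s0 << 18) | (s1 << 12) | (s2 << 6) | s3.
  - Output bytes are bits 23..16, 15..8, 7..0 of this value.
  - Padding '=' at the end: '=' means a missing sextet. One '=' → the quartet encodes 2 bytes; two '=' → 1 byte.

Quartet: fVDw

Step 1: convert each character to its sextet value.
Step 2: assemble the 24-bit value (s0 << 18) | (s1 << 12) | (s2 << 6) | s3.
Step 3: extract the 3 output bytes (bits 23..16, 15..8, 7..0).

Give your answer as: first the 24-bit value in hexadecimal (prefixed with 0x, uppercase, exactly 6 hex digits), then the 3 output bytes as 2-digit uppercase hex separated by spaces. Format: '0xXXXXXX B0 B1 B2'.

Sextets: f=31, V=21, D=3, w=48
24-bit: (31<<18) | (21<<12) | (3<<6) | 48
      = 0x7C0000 | 0x015000 | 0x0000C0 | 0x000030
      = 0x7D50F0
Bytes: (v>>16)&0xFF=7D, (v>>8)&0xFF=50, v&0xFF=F0

Answer: 0x7D50F0 7D 50 F0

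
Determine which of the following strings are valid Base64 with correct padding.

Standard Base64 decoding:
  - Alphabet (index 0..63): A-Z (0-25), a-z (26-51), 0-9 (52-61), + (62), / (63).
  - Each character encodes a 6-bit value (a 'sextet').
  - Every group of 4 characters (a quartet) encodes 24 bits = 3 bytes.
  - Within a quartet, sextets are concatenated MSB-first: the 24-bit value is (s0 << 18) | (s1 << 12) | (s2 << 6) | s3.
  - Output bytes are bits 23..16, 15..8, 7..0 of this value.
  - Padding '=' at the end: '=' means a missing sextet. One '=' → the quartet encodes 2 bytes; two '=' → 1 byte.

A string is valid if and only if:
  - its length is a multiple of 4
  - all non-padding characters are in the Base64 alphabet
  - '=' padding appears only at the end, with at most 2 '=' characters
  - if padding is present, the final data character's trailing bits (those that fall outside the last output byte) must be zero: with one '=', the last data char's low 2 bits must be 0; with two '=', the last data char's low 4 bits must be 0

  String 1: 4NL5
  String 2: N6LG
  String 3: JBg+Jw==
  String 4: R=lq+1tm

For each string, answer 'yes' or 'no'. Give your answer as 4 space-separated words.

Answer: yes yes yes no

Derivation:
String 1: '4NL5' → valid
String 2: 'N6LG' → valid
String 3: 'JBg+Jw==' → valid
String 4: 'R=lq+1tm' → invalid (bad char(s): ['=']; '=' in middle)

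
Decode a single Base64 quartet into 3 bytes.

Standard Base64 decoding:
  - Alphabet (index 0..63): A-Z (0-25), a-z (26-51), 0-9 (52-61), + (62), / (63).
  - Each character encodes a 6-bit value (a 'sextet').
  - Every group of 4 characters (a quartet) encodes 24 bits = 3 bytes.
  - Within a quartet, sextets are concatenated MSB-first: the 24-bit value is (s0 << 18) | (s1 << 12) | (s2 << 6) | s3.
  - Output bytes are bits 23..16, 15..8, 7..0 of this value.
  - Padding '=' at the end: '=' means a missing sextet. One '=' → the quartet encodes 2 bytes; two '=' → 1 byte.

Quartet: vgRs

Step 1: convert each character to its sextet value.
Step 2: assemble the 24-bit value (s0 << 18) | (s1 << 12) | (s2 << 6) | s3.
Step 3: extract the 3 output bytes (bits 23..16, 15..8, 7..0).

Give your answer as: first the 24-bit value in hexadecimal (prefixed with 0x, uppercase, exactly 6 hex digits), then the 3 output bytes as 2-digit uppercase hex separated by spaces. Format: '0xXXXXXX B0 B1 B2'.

Sextets: v=47, g=32, R=17, s=44
24-bit: (47<<18) | (32<<12) | (17<<6) | 44
      = 0xBC0000 | 0x020000 | 0x000440 | 0x00002C
      = 0xBE046C
Bytes: (v>>16)&0xFF=BE, (v>>8)&0xFF=04, v&0xFF=6C

Answer: 0xBE046C BE 04 6C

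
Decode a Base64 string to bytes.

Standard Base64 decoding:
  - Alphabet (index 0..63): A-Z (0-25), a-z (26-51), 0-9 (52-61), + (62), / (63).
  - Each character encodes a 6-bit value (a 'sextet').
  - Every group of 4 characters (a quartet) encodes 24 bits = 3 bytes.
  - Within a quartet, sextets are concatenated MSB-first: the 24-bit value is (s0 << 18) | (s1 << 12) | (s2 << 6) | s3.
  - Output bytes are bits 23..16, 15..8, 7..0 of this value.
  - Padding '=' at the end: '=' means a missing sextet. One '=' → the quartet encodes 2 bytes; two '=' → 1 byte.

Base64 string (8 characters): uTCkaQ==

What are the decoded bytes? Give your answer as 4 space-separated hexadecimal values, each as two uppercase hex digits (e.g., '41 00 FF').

After char 0 ('u'=46): chars_in_quartet=1 acc=0x2E bytes_emitted=0
After char 1 ('T'=19): chars_in_quartet=2 acc=0xB93 bytes_emitted=0
After char 2 ('C'=2): chars_in_quartet=3 acc=0x2E4C2 bytes_emitted=0
After char 3 ('k'=36): chars_in_quartet=4 acc=0xB930A4 -> emit B9 30 A4, reset; bytes_emitted=3
After char 4 ('a'=26): chars_in_quartet=1 acc=0x1A bytes_emitted=3
After char 5 ('Q'=16): chars_in_quartet=2 acc=0x690 bytes_emitted=3
Padding '==': partial quartet acc=0x690 -> emit 69; bytes_emitted=4

Answer: B9 30 A4 69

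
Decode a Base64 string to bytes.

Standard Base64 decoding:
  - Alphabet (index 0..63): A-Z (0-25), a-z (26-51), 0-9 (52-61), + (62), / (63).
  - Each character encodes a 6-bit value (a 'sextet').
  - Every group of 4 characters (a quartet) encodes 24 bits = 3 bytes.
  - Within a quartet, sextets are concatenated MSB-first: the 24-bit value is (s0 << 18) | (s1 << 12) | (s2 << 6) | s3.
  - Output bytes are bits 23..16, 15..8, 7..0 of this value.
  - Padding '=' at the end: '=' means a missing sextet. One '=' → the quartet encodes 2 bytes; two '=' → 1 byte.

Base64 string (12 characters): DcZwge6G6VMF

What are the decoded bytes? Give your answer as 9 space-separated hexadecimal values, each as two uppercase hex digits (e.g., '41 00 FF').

After char 0 ('D'=3): chars_in_quartet=1 acc=0x3 bytes_emitted=0
After char 1 ('c'=28): chars_in_quartet=2 acc=0xDC bytes_emitted=0
After char 2 ('Z'=25): chars_in_quartet=3 acc=0x3719 bytes_emitted=0
After char 3 ('w'=48): chars_in_quartet=4 acc=0xDC670 -> emit 0D C6 70, reset; bytes_emitted=3
After char 4 ('g'=32): chars_in_quartet=1 acc=0x20 bytes_emitted=3
After char 5 ('e'=30): chars_in_quartet=2 acc=0x81E bytes_emitted=3
After char 6 ('6'=58): chars_in_quartet=3 acc=0x207BA bytes_emitted=3
After char 7 ('G'=6): chars_in_quartet=4 acc=0x81EE86 -> emit 81 EE 86, reset; bytes_emitted=6
After char 8 ('6'=58): chars_in_quartet=1 acc=0x3A bytes_emitted=6
After char 9 ('V'=21): chars_in_quartet=2 acc=0xE95 bytes_emitted=6
After char 10 ('M'=12): chars_in_quartet=3 acc=0x3A54C bytes_emitted=6
After char 11 ('F'=5): chars_in_quartet=4 acc=0xE95305 -> emit E9 53 05, reset; bytes_emitted=9

Answer: 0D C6 70 81 EE 86 E9 53 05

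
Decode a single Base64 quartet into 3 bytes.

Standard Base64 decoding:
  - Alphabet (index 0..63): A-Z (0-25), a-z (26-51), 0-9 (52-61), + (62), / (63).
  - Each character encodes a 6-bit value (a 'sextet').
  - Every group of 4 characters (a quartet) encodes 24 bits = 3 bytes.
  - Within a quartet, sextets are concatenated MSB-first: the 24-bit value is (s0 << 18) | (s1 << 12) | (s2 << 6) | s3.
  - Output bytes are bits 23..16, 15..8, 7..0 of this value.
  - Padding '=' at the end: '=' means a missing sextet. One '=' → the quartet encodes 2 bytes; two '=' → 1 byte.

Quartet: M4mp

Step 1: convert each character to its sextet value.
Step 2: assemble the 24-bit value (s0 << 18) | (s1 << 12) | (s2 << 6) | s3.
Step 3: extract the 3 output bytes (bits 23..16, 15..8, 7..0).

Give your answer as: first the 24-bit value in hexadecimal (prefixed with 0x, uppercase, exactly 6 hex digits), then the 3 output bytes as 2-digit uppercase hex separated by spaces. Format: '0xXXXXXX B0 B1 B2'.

Answer: 0x3389A9 33 89 A9

Derivation:
Sextets: M=12, 4=56, m=38, p=41
24-bit: (12<<18) | (56<<12) | (38<<6) | 41
      = 0x300000 | 0x038000 | 0x000980 | 0x000029
      = 0x3389A9
Bytes: (v>>16)&0xFF=33, (v>>8)&0xFF=89, v&0xFF=A9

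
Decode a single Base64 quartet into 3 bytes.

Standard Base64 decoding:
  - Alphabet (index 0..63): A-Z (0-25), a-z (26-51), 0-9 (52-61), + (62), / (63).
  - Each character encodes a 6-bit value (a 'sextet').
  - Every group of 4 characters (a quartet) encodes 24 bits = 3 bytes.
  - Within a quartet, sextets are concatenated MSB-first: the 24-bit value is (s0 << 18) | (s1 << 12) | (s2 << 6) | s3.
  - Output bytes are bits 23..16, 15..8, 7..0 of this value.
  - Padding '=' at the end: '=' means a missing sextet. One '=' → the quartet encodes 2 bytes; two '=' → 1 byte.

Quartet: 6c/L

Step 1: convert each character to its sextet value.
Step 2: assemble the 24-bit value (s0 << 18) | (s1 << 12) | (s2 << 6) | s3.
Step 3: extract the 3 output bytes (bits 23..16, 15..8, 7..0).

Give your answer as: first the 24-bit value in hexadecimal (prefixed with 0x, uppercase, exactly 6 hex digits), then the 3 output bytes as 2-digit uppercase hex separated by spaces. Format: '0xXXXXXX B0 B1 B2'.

Answer: 0xE9CFCB E9 CF CB

Derivation:
Sextets: 6=58, c=28, /=63, L=11
24-bit: (58<<18) | (28<<12) | (63<<6) | 11
      = 0xE80000 | 0x01C000 | 0x000FC0 | 0x00000B
      = 0xE9CFCB
Bytes: (v>>16)&0xFF=E9, (v>>8)&0xFF=CF, v&0xFF=CB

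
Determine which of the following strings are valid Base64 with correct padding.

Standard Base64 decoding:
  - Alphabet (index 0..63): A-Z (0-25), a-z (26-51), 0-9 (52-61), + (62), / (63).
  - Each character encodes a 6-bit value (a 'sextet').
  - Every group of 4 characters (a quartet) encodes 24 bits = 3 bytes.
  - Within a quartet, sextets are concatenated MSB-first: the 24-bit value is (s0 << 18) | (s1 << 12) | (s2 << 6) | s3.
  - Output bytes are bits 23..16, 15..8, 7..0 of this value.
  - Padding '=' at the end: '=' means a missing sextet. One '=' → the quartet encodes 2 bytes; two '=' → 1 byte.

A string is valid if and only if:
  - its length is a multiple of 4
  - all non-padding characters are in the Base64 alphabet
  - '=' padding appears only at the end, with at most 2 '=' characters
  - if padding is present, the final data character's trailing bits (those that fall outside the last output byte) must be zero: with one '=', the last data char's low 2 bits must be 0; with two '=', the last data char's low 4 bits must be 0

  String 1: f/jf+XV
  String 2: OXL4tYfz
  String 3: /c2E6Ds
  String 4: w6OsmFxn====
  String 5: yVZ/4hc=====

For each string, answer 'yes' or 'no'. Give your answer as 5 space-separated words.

Answer: no yes no no no

Derivation:
String 1: 'f/jf+XV' → invalid (len=7 not mult of 4)
String 2: 'OXL4tYfz' → valid
String 3: '/c2E6Ds' → invalid (len=7 not mult of 4)
String 4: 'w6OsmFxn====' → invalid (4 pad chars (max 2))
String 5: 'yVZ/4hc=====' → invalid (5 pad chars (max 2))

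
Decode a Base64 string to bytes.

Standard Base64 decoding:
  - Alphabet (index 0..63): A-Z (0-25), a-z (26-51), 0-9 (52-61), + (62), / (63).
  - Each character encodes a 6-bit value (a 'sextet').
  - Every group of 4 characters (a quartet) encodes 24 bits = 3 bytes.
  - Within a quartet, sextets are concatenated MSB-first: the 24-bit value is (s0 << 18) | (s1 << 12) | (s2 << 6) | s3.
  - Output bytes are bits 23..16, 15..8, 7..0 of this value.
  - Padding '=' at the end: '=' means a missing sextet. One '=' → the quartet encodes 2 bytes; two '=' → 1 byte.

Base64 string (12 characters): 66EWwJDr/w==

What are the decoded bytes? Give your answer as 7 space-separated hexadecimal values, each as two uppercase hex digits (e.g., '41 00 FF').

After char 0 ('6'=58): chars_in_quartet=1 acc=0x3A bytes_emitted=0
After char 1 ('6'=58): chars_in_quartet=2 acc=0xEBA bytes_emitted=0
After char 2 ('E'=4): chars_in_quartet=3 acc=0x3AE84 bytes_emitted=0
After char 3 ('W'=22): chars_in_quartet=4 acc=0xEBA116 -> emit EB A1 16, reset; bytes_emitted=3
After char 4 ('w'=48): chars_in_quartet=1 acc=0x30 bytes_emitted=3
After char 5 ('J'=9): chars_in_quartet=2 acc=0xC09 bytes_emitted=3
After char 6 ('D'=3): chars_in_quartet=3 acc=0x30243 bytes_emitted=3
After char 7 ('r'=43): chars_in_quartet=4 acc=0xC090EB -> emit C0 90 EB, reset; bytes_emitted=6
After char 8 ('/'=63): chars_in_quartet=1 acc=0x3F bytes_emitted=6
After char 9 ('w'=48): chars_in_quartet=2 acc=0xFF0 bytes_emitted=6
Padding '==': partial quartet acc=0xFF0 -> emit FF; bytes_emitted=7

Answer: EB A1 16 C0 90 EB FF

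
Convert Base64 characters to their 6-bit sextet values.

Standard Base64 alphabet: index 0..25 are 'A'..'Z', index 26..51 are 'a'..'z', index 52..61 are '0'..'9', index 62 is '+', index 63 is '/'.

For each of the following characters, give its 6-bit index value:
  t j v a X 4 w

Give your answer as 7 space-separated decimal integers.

Answer: 45 35 47 26 23 56 48

Derivation:
't': a..z range, 26 + ord('t') − ord('a') = 45
'j': a..z range, 26 + ord('j') − ord('a') = 35
'v': a..z range, 26 + ord('v') − ord('a') = 47
'a': a..z range, 26 + ord('a') − ord('a') = 26
'X': A..Z range, ord('X') − ord('A') = 23
'4': 0..9 range, 52 + ord('4') − ord('0') = 56
'w': a..z range, 26 + ord('w') − ord('a') = 48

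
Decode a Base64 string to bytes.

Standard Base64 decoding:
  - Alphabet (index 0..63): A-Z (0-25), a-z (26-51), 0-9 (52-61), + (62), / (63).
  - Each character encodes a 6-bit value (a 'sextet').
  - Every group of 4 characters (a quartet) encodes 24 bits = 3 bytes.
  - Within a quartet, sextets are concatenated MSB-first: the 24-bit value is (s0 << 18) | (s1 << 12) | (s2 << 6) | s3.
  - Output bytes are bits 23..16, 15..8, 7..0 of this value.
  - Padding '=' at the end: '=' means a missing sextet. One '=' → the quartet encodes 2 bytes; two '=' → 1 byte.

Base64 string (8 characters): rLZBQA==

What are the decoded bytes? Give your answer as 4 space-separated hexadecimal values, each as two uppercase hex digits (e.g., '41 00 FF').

After char 0 ('r'=43): chars_in_quartet=1 acc=0x2B bytes_emitted=0
After char 1 ('L'=11): chars_in_quartet=2 acc=0xACB bytes_emitted=0
After char 2 ('Z'=25): chars_in_quartet=3 acc=0x2B2D9 bytes_emitted=0
After char 3 ('B'=1): chars_in_quartet=4 acc=0xACB641 -> emit AC B6 41, reset; bytes_emitted=3
After char 4 ('Q'=16): chars_in_quartet=1 acc=0x10 bytes_emitted=3
After char 5 ('A'=0): chars_in_quartet=2 acc=0x400 bytes_emitted=3
Padding '==': partial quartet acc=0x400 -> emit 40; bytes_emitted=4

Answer: AC B6 41 40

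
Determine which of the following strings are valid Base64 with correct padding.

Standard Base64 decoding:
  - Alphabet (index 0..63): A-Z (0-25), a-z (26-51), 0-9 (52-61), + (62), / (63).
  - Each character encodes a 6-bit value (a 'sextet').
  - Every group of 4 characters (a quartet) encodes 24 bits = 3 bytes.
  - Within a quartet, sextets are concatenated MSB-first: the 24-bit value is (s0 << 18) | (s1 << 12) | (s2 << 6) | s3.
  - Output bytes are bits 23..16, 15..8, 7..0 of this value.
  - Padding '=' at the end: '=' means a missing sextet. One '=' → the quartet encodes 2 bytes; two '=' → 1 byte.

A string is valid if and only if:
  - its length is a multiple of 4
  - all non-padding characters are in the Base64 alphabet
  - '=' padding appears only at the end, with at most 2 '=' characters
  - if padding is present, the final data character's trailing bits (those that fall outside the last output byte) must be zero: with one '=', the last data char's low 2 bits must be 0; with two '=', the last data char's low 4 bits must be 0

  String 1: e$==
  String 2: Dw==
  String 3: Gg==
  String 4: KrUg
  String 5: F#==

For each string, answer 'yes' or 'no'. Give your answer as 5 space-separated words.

String 1: 'e$==' → invalid (bad char(s): ['$'])
String 2: 'Dw==' → valid
String 3: 'Gg==' → valid
String 4: 'KrUg' → valid
String 5: 'F#==' → invalid (bad char(s): ['#'])

Answer: no yes yes yes no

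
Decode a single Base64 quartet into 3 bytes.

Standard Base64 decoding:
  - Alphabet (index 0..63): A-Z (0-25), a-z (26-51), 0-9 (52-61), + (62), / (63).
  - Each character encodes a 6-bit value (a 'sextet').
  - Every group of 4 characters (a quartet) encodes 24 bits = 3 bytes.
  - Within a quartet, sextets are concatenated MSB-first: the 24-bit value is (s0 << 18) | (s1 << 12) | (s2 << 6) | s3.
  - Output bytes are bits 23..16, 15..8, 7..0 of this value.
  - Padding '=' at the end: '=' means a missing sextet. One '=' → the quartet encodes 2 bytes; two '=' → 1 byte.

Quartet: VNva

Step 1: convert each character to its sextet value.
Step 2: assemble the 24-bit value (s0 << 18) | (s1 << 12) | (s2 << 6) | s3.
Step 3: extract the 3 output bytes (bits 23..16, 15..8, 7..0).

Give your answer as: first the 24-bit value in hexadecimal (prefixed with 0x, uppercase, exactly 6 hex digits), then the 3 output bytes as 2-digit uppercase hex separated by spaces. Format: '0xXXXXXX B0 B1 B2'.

Answer: 0x54DBDA 54 DB DA

Derivation:
Sextets: V=21, N=13, v=47, a=26
24-bit: (21<<18) | (13<<12) | (47<<6) | 26
      = 0x540000 | 0x00D000 | 0x000BC0 | 0x00001A
      = 0x54DBDA
Bytes: (v>>16)&0xFF=54, (v>>8)&0xFF=DB, v&0xFF=DA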